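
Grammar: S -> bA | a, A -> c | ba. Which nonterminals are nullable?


A nonterminal is nullable iff some alternative derives ε (directly, or every symbol in it is nullable)
Nullable: {}


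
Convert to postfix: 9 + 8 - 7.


Left to right (same or higher precedence on left)
Postfix: 9 8 + 7 -


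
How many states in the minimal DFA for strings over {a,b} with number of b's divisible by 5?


Track (count of b) mod 5: states 0..4, accept at 0
Minimal DFA: 5 states


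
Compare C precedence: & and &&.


'&' is bitwise AND (level 5); '&&' is logical AND (level 2)
Higher level binds tighter
'&' has higher precedence than '&&'


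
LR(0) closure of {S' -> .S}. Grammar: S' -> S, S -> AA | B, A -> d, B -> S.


Start: S' -> .S
For each item with dot before a nonterminal B, add B -> .γ for every B-production
Closure: [S' -> .S, S -> .AA, S -> .B, A -> .d, B -> .S]


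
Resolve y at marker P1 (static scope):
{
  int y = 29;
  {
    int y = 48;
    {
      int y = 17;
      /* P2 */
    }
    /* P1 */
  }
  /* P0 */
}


y declared in the same block as P1
y = 48


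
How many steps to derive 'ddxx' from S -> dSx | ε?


Derivation: S => dSx => ddSxx => ddxx
Steps: 3


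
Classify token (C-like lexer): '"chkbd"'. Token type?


Pattern: double-quoted sequence
Type: STRING_LITERAL


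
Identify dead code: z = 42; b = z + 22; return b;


z is read by b's definition; b is returned
No dead code


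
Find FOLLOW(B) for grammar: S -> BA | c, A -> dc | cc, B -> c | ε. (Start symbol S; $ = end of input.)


$ ∈ FOLLOW(S). For each A -> αBβ: add FIRST(β)\{ε} to FOLLOW(B); if β nullable, add FOLLOW(A).
FOLLOW(B) = {c, d}


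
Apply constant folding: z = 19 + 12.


19 + 12 = 31 at compile time
Optimized: z = 31


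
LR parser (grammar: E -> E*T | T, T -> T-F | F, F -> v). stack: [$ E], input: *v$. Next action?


shift '*' to continue E -> E*T
Action: shift


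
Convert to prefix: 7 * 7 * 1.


left-to-right (same/higher precedence on left): tree is (* (* 7 7) 1)
Prefix: * * 7 7 1


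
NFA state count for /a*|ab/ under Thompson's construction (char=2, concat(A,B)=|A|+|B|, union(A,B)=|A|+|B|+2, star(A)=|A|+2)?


Syntax tree has 3 char leaf(s), 1 union(s), 1 star(s)
chars contribute 3×2 = 6; each union adds +2; each star adds +2
Total: 6 + 2 + 2 = 10 states


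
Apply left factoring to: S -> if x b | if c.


Common prefix: 'if'
Factored: S -> if S', S' -> x b | c


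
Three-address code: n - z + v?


Break into single-operator statements:
t1 = n - z
t2 = t1 + v


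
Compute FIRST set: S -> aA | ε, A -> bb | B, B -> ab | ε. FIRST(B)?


Per alternative of B: FIRST(ab) = {a}; FIRST(ε) = {ε}
FIRST(B) = {a, ε}


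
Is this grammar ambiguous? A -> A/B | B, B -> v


precedence layered via separate nonterminal B: deterministic
Unambiguous


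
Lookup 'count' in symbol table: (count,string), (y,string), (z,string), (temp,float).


Lookup 'count' → type string


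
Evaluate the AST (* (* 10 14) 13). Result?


Evaluate inner: (* 10 14) = 140
Evaluate root: (* 140 13) = 1820
Result: 1820


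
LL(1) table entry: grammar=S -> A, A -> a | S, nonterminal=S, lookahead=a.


For [S, a]: 'a' ∈ FIRST(A)
Entry: S -> A


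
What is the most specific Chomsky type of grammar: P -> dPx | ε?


Single nonterminal LHS, but d^n x^n is not regular
Classification: Type 2 (Context-Free)


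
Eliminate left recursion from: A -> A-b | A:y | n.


Left-recursive alternatives: A-b, A:y; non-recursive: n
Introduce A': A -> nA', A' -> -bA' | :yA' | ε


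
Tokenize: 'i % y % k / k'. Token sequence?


Scan left to right, longest-match per lexeme
Tokens: ID(i), OP(%), ID(y), OP(%), ID(k), OP(/), ID(k)


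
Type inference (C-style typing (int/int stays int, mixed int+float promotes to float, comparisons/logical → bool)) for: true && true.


Operand types: bool && bool
Rule: logical operators take bool operands and yield bool
Result type: bool


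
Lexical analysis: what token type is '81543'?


Pattern: digits only
Type: INTEGER_LITERAL


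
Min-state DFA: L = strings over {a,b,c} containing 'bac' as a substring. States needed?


KMP-style automaton: 3 progress states + 1 absorbing accept = 4
Minimal DFA: 4 states


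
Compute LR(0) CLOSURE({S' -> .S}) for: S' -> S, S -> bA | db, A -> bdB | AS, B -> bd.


Start: S' -> .S
For each item with dot before a nonterminal B, add B -> .γ for every B-production
Closure: [S' -> .S, S -> .bA, S -> .db]


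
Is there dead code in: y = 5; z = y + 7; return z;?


y is read by z's definition; z is returned
No dead code


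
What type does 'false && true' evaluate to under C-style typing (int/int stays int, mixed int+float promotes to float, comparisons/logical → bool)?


Operand types: bool && bool
Rule: logical operators take bool operands and yield bool
Result type: bool


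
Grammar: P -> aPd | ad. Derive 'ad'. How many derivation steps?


Derivation: P => ad
Steps: 1


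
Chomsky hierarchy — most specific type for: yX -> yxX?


LHS has context (more than one symbol) and |LHS| ≤ |RHS|
Classification: Type 1 (Context-Sensitive)


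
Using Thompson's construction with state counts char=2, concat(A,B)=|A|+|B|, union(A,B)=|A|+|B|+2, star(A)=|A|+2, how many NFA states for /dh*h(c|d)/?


Syntax tree has 5 char leaf(s), 1 union(s), 1 star(s)
chars contribute 5×2 = 10; each union adds +2; each star adds +2
Total: 10 + 2 + 2 = 14 states


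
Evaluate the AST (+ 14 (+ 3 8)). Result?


Evaluate inner: (+ 3 8) = 11
Evaluate root: (+ 14 11) = 25
Result: 25


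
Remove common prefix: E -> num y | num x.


Common prefix: 'num'
Factored: E -> num E', E' -> y | x


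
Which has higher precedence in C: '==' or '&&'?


'==' is equality (level 6); '&&' is logical AND (level 2)
Higher level binds tighter
'==' has higher precedence than '&&'


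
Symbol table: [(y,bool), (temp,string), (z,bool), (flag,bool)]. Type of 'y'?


Lookup 'y' → type bool


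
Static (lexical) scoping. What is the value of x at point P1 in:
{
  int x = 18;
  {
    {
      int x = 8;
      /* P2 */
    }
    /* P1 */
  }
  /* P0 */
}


P1's block does not declare x; resolves to the enclosing declaration at depth 0
x = 18


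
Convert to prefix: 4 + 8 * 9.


'*' binds tighter: tree is (+ 4 (* 8 9))
Prefix: + 4 * 8 9


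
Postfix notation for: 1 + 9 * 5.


* has higher precedence, evaluate 9*5 first
Postfix: 1 9 5 * +


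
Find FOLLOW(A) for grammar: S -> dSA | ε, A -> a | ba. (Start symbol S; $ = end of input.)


$ ∈ FOLLOW(S). For each A -> αBβ: add FIRST(β)\{ε} to FOLLOW(B); if β nullable, add FOLLOW(A).
FOLLOW(A) = {$, a, b}


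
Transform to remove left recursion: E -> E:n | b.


Left-recursive alternatives: E:n; non-recursive: b
Introduce E': E -> bE', E' -> :nE' | ε


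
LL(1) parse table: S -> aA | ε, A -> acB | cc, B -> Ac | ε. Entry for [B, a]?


For [B, a]: 'a' ∈ FIRST(Ac)
Entry: B -> Ac


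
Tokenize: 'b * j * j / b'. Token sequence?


Scan left to right, longest-match per lexeme
Tokens: ID(b), OP(*), ID(j), OP(*), ID(j), OP(/), ID(b)


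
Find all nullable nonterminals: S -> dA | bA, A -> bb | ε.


A nonterminal is nullable iff some alternative derives ε (directly, or every symbol in it is nullable)
Nullable: {A}


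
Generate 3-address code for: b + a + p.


Break into single-operator statements:
t1 = b + a
t2 = t1 + p


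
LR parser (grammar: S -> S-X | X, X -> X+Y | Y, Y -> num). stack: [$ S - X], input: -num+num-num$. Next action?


handle 'S-X' on top; lookahead ∈ FOLLOW(S) = {-, $}
Action: reduce (S -> S-X)


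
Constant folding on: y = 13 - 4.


13 - 4 = 9 at compile time
Optimized: y = 9


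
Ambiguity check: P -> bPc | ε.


balanced b^n…c^n: each string has a unique parse
Unambiguous


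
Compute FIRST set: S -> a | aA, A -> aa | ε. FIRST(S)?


Per alternative of S: FIRST(a) = {a}; FIRST(aA) = {a}
FIRST(S) = {a}


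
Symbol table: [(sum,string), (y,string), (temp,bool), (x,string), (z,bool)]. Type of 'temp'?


Lookup 'temp' → type bool


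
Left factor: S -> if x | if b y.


Common prefix: 'if'
Factored: S -> if S', S' -> x | b y


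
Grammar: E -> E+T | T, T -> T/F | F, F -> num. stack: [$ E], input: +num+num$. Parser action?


shift '+' to continue E -> E+T
Action: shift


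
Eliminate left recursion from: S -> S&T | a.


Left-recursive alternatives: S&T; non-recursive: a
Introduce S': S -> aS', S' -> &TS' | ε


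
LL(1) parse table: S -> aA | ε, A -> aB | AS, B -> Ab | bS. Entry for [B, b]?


For [B, b]: 'b' ∈ FIRST(bS)
Entry: B -> bS


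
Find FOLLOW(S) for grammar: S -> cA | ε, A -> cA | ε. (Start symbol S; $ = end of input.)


$ ∈ FOLLOW(S). For each A -> αBβ: add FIRST(β)\{ε} to FOLLOW(B); if β nullable, add FOLLOW(A).
FOLLOW(S) = {$}


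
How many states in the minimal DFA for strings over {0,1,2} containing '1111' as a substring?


KMP-style automaton: 4 progress states + 1 absorbing accept = 5
Minimal DFA: 5 states


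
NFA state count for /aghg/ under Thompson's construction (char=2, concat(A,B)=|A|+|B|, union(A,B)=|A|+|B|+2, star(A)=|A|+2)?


Syntax tree has 4 char leaf(s), 0 union(s), 0 star(s)
chars contribute 4×2 = 8; each union adds +2; each star adds +2
Total: 8 + 0 + 0 = 8 states


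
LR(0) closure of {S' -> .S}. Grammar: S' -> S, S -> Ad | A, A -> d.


Start: S' -> .S
For each item with dot before a nonterminal B, add B -> .γ for every B-production
Closure: [S' -> .S, S -> .Ad, S -> .A, A -> .d]


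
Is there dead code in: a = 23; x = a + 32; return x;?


a is read by x's definition; x is returned
No dead code


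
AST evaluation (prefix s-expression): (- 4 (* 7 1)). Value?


Evaluate inner: (* 7 1) = 7
Evaluate root: (- 4 7) = -3
Result: -3


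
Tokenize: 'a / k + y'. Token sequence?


Scan left to right, longest-match per lexeme
Tokens: ID(a), OP(/), ID(k), OP(+), ID(y)


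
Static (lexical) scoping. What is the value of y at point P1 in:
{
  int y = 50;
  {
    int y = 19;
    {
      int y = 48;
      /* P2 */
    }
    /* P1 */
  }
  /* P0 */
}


y declared in the same block as P1
y = 19


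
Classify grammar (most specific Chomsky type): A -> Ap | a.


Left-linear: every RHS is a terminal or one nonterminal followed by a terminal
Classification: Type 3 (Regular)


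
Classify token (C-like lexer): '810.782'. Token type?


Pattern: digits with a decimal point
Type: FLOAT_LITERAL


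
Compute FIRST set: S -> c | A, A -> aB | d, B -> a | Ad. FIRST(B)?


Per alternative of B: FIRST(a) = {a}; FIRST(Ad) = {a, d}
FIRST(B) = {a, d}


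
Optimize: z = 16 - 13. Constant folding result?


16 - 13 = 3 at compile time
Optimized: z = 3


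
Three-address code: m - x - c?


Break into single-operator statements:
t1 = m - x
t2 = t1 - c


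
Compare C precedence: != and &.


'!=' is equality (level 6); '&' is bitwise AND (level 5)
Higher level binds tighter
'!=' has higher precedence than '&'


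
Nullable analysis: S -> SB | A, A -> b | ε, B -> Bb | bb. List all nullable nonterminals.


A nonterminal is nullable iff some alternative derives ε (directly, or every symbol in it is nullable)
Nullable: {A, S}


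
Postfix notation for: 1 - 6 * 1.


* has higher precedence, evaluate 6*1 first
Postfix: 1 6 1 * -


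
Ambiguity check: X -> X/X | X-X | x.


'x/x-x' has two parse trees (no precedence encoded between / and -)
Ambiguous


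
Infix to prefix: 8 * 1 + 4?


left-to-right (same/higher precedence on left): tree is (+ (* 8 1) 4)
Prefix: + * 8 1 4


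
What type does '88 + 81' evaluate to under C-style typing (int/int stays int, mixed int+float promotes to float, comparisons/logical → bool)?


Operand types: int + int
Rule: mixed int/float promotes to float; int/int stays int
Result type: int


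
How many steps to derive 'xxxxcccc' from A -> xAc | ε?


Derivation: A => xAc => xxAcc => xxxAccc => xxxxAcccc => xxxxcccc
Steps: 5


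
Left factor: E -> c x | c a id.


Common prefix: 'c'
Factored: E -> c E', E' -> x | a id


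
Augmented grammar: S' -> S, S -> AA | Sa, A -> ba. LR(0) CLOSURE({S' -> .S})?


Start: S' -> .S
For each item with dot before a nonterminal B, add B -> .γ for every B-production
Closure: [S' -> .S, S -> .AA, S -> .Sa, A -> .ba]


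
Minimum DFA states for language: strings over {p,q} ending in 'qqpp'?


Track the longest suffix of input matching a prefix of 'qqpp': 5 classes (prefixes of length 0..4)
Minimal DFA: 5 states


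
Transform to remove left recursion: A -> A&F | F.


Left-recursive alternatives: A&F; non-recursive: F
Introduce A': A -> FA', A' -> &FA' | ε


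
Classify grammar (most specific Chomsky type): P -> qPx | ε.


Single nonterminal LHS, but q^n x^n is not regular
Classification: Type 2 (Context-Free)


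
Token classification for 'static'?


Pattern: reserved word
Type: KEYWORD


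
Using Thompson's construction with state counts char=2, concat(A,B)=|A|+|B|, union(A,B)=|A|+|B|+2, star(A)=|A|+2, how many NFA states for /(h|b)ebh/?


Syntax tree has 5 char leaf(s), 1 union(s), 0 star(s)
chars contribute 5×2 = 10; each union adds +2; each star adds +2
Total: 10 + 2 + 0 = 12 states


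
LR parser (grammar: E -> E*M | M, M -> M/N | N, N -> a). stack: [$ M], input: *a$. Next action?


lookahead ∉ {/} so M won't extend; reduce E -> M
Action: reduce (E -> M)


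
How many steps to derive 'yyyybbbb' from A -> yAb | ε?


Derivation: A => yAb => yyAbb => yyyAbbb => yyyyAbbbb => yyyybbbb
Steps: 5


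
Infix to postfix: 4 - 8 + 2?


Left to right (same or higher precedence on left)
Postfix: 4 8 - 2 +


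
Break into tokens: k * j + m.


Scan left to right, longest-match per lexeme
Tokens: ID(k), OP(*), ID(j), OP(+), ID(m)


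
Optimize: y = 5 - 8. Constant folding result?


5 - 8 = -3 at compile time
Optimized: y = -3


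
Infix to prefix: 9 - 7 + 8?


left-to-right (same/higher precedence on left): tree is (+ (- 9 7) 8)
Prefix: + - 9 7 8


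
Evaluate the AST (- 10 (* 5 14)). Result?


Evaluate inner: (* 5 14) = 70
Evaluate root: (- 10 70) = -60
Result: -60


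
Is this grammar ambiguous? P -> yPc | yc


balanced y^n…c^n: each string has a unique parse
Unambiguous


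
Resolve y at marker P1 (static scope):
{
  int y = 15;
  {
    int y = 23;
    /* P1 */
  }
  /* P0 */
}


y declared in the same block as P1
y = 23


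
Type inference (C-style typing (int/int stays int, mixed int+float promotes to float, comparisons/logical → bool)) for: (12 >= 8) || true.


Operand types: bool || bool
Rule: logical operators take bool operands and yield bool
Result type: bool


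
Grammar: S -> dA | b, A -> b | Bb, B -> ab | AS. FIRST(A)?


Per alternative of A: FIRST(b) = {b}; FIRST(Bb) = {a, b}
FIRST(A) = {a, b}


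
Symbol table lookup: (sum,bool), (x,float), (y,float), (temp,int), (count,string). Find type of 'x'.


Lookup 'x' → type float


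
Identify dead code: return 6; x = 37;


statement follows a return and is unreachable
Dead: 'x = 37'


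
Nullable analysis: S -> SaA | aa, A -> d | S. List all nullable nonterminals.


A nonterminal is nullable iff some alternative derives ε (directly, or every symbol in it is nullable)
Nullable: {}


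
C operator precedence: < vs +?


'+' is additive (level 9); '<' is relational (level 7)
Higher level binds tighter
'+' has higher precedence than '<'


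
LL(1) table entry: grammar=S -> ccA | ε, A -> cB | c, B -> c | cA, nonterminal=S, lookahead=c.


For [S, c]: 'c' ∈ FIRST(ccA)
Entry: S -> ccA


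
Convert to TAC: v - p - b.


Break into single-operator statements:
t1 = v - p
t2 = t1 - b


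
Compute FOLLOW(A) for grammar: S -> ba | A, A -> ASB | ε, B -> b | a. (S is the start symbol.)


$ ∈ FOLLOW(S). For each A -> αBβ: add FIRST(β)\{ε} to FOLLOW(B); if β nullable, add FOLLOW(A).
FOLLOW(A) = {$, a, b}


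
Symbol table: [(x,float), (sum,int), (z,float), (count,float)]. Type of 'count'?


Lookup 'count' → type float


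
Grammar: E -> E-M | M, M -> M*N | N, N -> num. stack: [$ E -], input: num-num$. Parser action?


no handle ('E-' is not any RHS); shift 'num'
Action: shift


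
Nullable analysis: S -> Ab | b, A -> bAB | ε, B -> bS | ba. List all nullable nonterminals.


A nonterminal is nullable iff some alternative derives ε (directly, or every symbol in it is nullable)
Nullable: {A}


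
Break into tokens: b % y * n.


Scan left to right, longest-match per lexeme
Tokens: ID(b), OP(%), ID(y), OP(*), ID(n)


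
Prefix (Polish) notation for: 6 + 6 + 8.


left-to-right (same/higher precedence on left): tree is (+ (+ 6 6) 8)
Prefix: + + 6 6 8


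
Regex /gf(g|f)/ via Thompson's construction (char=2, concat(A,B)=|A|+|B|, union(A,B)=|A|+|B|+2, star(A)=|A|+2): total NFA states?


Syntax tree has 4 char leaf(s), 1 union(s), 0 star(s)
chars contribute 4×2 = 8; each union adds +2; each star adds +2
Total: 8 + 2 + 0 = 10 states


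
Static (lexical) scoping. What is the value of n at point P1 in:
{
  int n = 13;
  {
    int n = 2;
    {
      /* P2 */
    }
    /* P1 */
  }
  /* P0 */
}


n declared in the same block as P1
n = 2


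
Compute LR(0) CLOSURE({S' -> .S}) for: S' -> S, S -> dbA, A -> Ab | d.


Start: S' -> .S
For each item with dot before a nonterminal B, add B -> .γ for every B-production
Closure: [S' -> .S, S -> .dbA]


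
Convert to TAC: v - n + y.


Break into single-operator statements:
t1 = v - n
t2 = t1 + y


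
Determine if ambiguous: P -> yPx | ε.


balanced y^n…x^n: each string has a unique parse
Unambiguous


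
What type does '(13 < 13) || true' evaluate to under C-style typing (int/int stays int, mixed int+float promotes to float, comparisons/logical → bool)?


Operand types: bool || bool
Rule: logical operators take bool operands and yield bool
Result type: bool


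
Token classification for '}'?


Pattern: delimiter/punctuation
Type: PUNCTUATION


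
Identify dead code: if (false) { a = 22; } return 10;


condition is constant false, so the whole block is unreachable
Dead: 'if (false) { a = 22; }'


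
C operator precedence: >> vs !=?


'>>' is shift (level 8); '!=' is equality (level 6)
Higher level binds tighter
'>>' has higher precedence than '!='


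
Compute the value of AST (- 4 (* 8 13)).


Evaluate inner: (* 8 13) = 104
Evaluate root: (- 4 104) = -100
Result: -100


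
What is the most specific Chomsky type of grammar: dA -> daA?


LHS has context (more than one symbol) and |LHS| ≤ |RHS|
Classification: Type 1 (Context-Sensitive)


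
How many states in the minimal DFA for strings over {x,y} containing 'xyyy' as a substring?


KMP-style automaton: 4 progress states + 1 absorbing accept = 5
Minimal DFA: 5 states


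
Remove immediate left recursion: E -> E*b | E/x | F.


Left-recursive alternatives: E*b, E/x; non-recursive: F
Introduce E': E -> FE', E' -> *bE' | /xE' | ε


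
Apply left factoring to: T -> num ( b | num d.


Common prefix: 'num'
Factored: T -> num T', T' -> ( b | d


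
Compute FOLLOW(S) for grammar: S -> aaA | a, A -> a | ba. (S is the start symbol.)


$ ∈ FOLLOW(S). For each A -> αBβ: add FIRST(β)\{ε} to FOLLOW(B); if β nullable, add FOLLOW(A).
FOLLOW(S) = {$}


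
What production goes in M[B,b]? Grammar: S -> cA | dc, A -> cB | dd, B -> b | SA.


For [B, b]: 'b' ∈ FIRST(b)
Entry: B -> b


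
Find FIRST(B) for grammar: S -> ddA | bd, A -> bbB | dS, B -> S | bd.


Per alternative of B: FIRST(S) = {b, d}; FIRST(bd) = {b}
FIRST(B) = {b, d}


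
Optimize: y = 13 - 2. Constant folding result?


13 - 2 = 11 at compile time
Optimized: y = 11


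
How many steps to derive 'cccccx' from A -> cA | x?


Derivation: A => cA => ccA => cccA => ccccA => cccccA => cccccx
Steps: 6


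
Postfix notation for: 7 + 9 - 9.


Left to right (same or higher precedence on left)
Postfix: 7 9 + 9 -


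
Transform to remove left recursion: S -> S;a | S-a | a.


Left-recursive alternatives: S;a, S-a; non-recursive: a
Introduce S': S -> aS', S' -> ;aS' | -aS' | ε


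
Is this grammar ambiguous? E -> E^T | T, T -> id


precedence layered via separate nonterminal T: deterministic
Unambiguous


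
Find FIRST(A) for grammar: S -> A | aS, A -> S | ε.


Per alternative of A: FIRST(S) = {a, ε}; FIRST(ε) = {ε}
FIRST(A) = {a, ε}


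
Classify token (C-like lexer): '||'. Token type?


Pattern: operator symbol
Type: OPERATOR


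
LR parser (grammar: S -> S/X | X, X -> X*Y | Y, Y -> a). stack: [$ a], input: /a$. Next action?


'a' on top is the handle for Y -> a
Action: reduce (Y -> a)


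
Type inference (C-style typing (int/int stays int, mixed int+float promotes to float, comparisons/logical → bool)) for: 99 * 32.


Operand types: int * int
Rule: mixed int/float promotes to float; int/int stays int
Result type: int


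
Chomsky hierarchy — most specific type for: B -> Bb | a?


Left-linear: every RHS is a terminal or one nonterminal followed by a terminal
Classification: Type 3 (Regular)


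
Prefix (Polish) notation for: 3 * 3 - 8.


left-to-right (same/higher precedence on left): tree is (- (* 3 3) 8)
Prefix: - * 3 3 8


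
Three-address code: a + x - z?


Break into single-operator statements:
t1 = a + x
t2 = t1 - z


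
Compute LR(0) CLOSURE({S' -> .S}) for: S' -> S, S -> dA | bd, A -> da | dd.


Start: S' -> .S
For each item with dot before a nonterminal B, add B -> .γ for every B-production
Closure: [S' -> .S, S -> .dA, S -> .bd]


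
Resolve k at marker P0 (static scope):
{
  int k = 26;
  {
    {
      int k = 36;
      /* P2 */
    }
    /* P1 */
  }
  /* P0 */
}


k declared in the same block as P0
k = 26


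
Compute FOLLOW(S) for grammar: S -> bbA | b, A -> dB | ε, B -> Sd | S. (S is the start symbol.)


$ ∈ FOLLOW(S). For each A -> αBβ: add FIRST(β)\{ε} to FOLLOW(B); if β nullable, add FOLLOW(A).
FOLLOW(S) = {$, d}


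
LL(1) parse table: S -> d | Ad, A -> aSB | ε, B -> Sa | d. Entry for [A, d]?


For [A, d]: ε is nullable and 'd' ∈ FOLLOW(A)
Entry: A -> ε


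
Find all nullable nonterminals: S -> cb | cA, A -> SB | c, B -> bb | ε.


A nonterminal is nullable iff some alternative derives ε (directly, or every symbol in it is nullable)
Nullable: {B}


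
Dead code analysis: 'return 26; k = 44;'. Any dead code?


statement follows a return and is unreachable
Dead: 'k = 44'


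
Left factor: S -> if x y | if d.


Common prefix: 'if'
Factored: S -> if S', S' -> x y | d


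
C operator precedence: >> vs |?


'>>' is shift (level 8); '|' is bitwise OR (level 3)
Higher level binds tighter
'>>' has higher precedence than '|'


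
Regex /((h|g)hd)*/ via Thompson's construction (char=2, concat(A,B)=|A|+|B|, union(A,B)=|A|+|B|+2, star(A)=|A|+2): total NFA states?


Syntax tree has 4 char leaf(s), 1 union(s), 1 star(s)
chars contribute 4×2 = 8; each union adds +2; each star adds +2
Total: 8 + 2 + 2 = 12 states


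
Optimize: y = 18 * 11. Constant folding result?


18 * 11 = 198 at compile time
Optimized: y = 198


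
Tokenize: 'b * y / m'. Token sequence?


Scan left to right, longest-match per lexeme
Tokens: ID(b), OP(*), ID(y), OP(/), ID(m)


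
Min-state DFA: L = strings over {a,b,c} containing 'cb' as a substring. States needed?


KMP-style automaton: 2 progress states + 1 absorbing accept = 3
Minimal DFA: 3 states


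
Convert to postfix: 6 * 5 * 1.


Left to right (same or higher precedence on left)
Postfix: 6 5 * 1 *


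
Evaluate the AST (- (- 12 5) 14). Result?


Evaluate inner: (- 12 5) = 7
Evaluate root: (- 7 14) = -7
Result: -7


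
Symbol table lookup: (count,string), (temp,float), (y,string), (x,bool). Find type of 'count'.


Lookup 'count' → type string


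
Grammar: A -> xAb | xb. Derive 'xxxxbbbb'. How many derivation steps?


Derivation: A => xAb => xxAbb => xxxAbbb => xxxxbbbb
Steps: 4


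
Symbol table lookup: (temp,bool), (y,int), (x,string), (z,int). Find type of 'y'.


Lookup 'y' → type int


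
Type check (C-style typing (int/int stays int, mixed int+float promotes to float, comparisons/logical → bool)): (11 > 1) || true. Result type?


Operand types: bool || bool
Rule: logical operators take bool operands and yield bool
Result type: bool


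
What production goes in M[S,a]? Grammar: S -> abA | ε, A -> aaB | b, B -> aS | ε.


For [S, a]: 'a' ∈ FIRST(abA)
Entry: S -> abA


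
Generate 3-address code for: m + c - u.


Break into single-operator statements:
t1 = m + c
t2 = t1 - u


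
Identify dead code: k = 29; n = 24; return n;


k is assigned but never read
Dead: 'k = 29'


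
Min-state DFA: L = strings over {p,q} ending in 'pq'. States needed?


Track the longest suffix of input matching a prefix of 'pq': 3 classes (prefixes of length 0..2)
Minimal DFA: 3 states


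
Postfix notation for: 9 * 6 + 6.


Left to right (same or higher precedence on left)
Postfix: 9 6 * 6 +


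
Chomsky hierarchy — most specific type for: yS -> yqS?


LHS has context (more than one symbol) and |LHS| ≤ |RHS|
Classification: Type 1 (Context-Sensitive)


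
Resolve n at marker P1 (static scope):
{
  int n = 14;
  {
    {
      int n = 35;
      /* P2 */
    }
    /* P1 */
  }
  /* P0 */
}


P1's block does not declare n; resolves to the enclosing declaration at depth 0
n = 14


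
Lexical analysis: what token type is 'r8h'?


Pattern: letter/underscore followed by alphanumerics, not a keyword
Type: IDENTIFIER


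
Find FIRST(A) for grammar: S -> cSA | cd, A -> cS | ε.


Per alternative of A: FIRST(cS) = {c}; FIRST(ε) = {ε}
FIRST(A) = {c, ε}


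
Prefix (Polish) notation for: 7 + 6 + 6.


left-to-right (same/higher precedence on left): tree is (+ (+ 7 6) 6)
Prefix: + + 7 6 6


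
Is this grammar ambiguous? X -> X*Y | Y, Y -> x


precedence layered via separate nonterminal Y: deterministic
Unambiguous


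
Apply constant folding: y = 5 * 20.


5 * 20 = 100 at compile time
Optimized: y = 100


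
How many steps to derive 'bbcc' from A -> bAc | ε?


Derivation: A => bAc => bbAcc => bbcc
Steps: 3


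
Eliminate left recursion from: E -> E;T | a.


Left-recursive alternatives: E;T; non-recursive: a
Introduce E': E -> aE', E' -> ;TE' | ε


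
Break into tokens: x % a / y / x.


Scan left to right, longest-match per lexeme
Tokens: ID(x), OP(%), ID(a), OP(/), ID(y), OP(/), ID(x)


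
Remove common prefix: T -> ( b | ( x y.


Common prefix: '('
Factored: T -> ( T', T' -> b | x y


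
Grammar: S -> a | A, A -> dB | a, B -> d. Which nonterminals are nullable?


A nonterminal is nullable iff some alternative derives ε (directly, or every symbol in it is nullable)
Nullable: {}


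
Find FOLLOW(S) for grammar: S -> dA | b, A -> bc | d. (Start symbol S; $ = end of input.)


$ ∈ FOLLOW(S). For each A -> αBβ: add FIRST(β)\{ε} to FOLLOW(B); if β nullable, add FOLLOW(A).
FOLLOW(S) = {$}


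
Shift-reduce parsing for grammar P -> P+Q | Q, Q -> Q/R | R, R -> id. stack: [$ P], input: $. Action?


start symbol P on stack, input exhausted
Action: accept


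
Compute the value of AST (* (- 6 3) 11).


Evaluate inner: (- 6 3) = 3
Evaluate root: (* 3 11) = 33
Result: 33


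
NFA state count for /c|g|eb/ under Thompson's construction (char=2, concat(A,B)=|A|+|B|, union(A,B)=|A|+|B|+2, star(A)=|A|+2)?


Syntax tree has 4 char leaf(s), 2 union(s), 0 star(s)
chars contribute 4×2 = 8; each union adds +2; each star adds +2
Total: 8 + 4 + 0 = 12 states


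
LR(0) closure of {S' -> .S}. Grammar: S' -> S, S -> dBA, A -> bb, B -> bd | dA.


Start: S' -> .S
For each item with dot before a nonterminal B, add B -> .γ for every B-production
Closure: [S' -> .S, S -> .dBA]


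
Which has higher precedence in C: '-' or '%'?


'%' is multiplicative (level 10); '-' is additive (level 9)
Higher level binds tighter
'%' has higher precedence than '-'


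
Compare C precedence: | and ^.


'^' is bitwise XOR (level 4); '|' is bitwise OR (level 3)
Higher level binds tighter
'^' has higher precedence than '|'


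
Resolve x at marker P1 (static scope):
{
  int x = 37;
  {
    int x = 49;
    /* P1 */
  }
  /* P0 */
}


x declared in the same block as P1
x = 49


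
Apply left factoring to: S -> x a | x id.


Common prefix: 'x'
Factored: S -> x S', S' -> a | id


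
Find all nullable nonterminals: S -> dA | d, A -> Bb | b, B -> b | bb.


A nonterminal is nullable iff some alternative derives ε (directly, or every symbol in it is nullable)
Nullable: {}


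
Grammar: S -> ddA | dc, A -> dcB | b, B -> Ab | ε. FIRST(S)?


Per alternative of S: FIRST(ddA) = {d}; FIRST(dc) = {d}
FIRST(S) = {d}


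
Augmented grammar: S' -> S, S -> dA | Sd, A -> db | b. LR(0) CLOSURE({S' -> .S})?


Start: S' -> .S
For each item with dot before a nonterminal B, add B -> .γ for every B-production
Closure: [S' -> .S, S -> .dA, S -> .Sd]


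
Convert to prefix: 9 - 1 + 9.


left-to-right (same/higher precedence on left): tree is (+ (- 9 1) 9)
Prefix: + - 9 1 9


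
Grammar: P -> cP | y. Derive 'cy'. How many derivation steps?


Derivation: P => cP => cy
Steps: 2


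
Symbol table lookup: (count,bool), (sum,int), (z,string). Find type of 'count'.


Lookup 'count' → type bool


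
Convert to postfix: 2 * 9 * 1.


Left to right (same or higher precedence on left)
Postfix: 2 9 * 1 *


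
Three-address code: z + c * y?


Break into single-operator statements:
t1 = c * y
t2 = z + t1


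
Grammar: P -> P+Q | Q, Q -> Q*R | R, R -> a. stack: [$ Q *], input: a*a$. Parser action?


no handle; shift 'a'
Action: shift


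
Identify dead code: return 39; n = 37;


statement follows a return and is unreachable
Dead: 'n = 37'


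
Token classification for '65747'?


Pattern: digits only
Type: INTEGER_LITERAL


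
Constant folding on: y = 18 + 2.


18 + 2 = 20 at compile time
Optimized: y = 20


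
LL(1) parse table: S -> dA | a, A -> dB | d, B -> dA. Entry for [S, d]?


For [S, d]: 'd' ∈ FIRST(dA)
Entry: S -> dA


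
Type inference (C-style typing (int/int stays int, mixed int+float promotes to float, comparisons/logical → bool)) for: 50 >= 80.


Operand types: int >= int
Rule: comparison yields bool
Result type: bool


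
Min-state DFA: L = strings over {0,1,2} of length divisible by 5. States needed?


Track length mod 5: states 0..4, accept at 0
Minimal DFA: 5 states


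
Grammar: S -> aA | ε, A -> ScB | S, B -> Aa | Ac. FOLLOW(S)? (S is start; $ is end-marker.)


$ ∈ FOLLOW(S). For each A -> αBβ: add FIRST(β)\{ε} to FOLLOW(B); if β nullable, add FOLLOW(A).
FOLLOW(S) = {$, a, c}


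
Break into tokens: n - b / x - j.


Scan left to right, longest-match per lexeme
Tokens: ID(n), OP(-), ID(b), OP(/), ID(x), OP(-), ID(j)


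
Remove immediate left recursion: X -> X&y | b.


Left-recursive alternatives: X&y; non-recursive: b
Introduce X': X -> bX', X' -> &yX' | ε


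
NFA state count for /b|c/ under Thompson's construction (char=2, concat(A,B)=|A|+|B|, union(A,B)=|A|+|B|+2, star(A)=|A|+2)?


Syntax tree has 2 char leaf(s), 1 union(s), 0 star(s)
chars contribute 2×2 = 4; each union adds +2; each star adds +2
Total: 4 + 2 + 0 = 6 states


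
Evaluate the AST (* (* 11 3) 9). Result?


Evaluate inner: (* 11 3) = 33
Evaluate root: (* 33 9) = 297
Result: 297


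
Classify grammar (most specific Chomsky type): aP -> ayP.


LHS has context (more than one symbol) and |LHS| ≤ |RHS|
Classification: Type 1 (Context-Sensitive)


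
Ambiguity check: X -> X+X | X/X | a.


'a+a/a' has two parse trees (no precedence encoded between + and /)
Ambiguous


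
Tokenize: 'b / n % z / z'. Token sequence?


Scan left to right, longest-match per lexeme
Tokens: ID(b), OP(/), ID(n), OP(%), ID(z), OP(/), ID(z)


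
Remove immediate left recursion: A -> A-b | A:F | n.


Left-recursive alternatives: A-b, A:F; non-recursive: n
Introduce A': A -> nA', A' -> -bA' | :FA' | ε


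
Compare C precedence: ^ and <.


'<' is relational (level 7); '^' is bitwise XOR (level 4)
Higher level binds tighter
'<' has higher precedence than '^'


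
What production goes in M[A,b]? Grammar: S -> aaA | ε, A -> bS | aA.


For [A, b]: 'b' ∈ FIRST(bS)
Entry: A -> bS


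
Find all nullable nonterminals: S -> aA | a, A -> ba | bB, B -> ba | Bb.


A nonterminal is nullable iff some alternative derives ε (directly, or every symbol in it is nullable)
Nullable: {}


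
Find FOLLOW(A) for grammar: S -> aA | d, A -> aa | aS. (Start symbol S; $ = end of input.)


$ ∈ FOLLOW(S). For each A -> αBβ: add FIRST(β)\{ε} to FOLLOW(B); if β nullable, add FOLLOW(A).
FOLLOW(A) = {$}


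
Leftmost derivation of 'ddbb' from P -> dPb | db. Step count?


Derivation: P => dPb => ddbb
Steps: 2


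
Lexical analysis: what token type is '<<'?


Pattern: operator symbol
Type: OPERATOR


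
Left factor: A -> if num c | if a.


Common prefix: 'if'
Factored: A -> if A', A' -> num c | a


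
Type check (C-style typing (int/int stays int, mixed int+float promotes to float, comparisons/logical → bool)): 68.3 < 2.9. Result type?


Operand types: float < float
Rule: comparison yields bool
Result type: bool


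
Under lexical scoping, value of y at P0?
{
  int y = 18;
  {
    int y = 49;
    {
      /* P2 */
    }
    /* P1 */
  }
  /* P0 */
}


y declared in the same block as P0
y = 18


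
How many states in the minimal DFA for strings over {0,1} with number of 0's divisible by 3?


Track (count of 0) mod 3: states 0..2, accept at 0
Minimal DFA: 3 states


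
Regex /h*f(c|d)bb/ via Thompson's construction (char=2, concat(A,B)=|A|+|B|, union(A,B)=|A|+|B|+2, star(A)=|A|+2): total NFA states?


Syntax tree has 6 char leaf(s), 1 union(s), 1 star(s)
chars contribute 6×2 = 12; each union adds +2; each star adds +2
Total: 12 + 2 + 2 = 16 states


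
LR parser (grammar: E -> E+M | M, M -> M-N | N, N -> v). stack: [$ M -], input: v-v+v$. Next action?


no handle; shift 'v'
Action: shift


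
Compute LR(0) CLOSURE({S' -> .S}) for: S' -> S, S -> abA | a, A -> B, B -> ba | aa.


Start: S' -> .S
For each item with dot before a nonterminal B, add B -> .γ for every B-production
Closure: [S' -> .S, S -> .abA, S -> .a]


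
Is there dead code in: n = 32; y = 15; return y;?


n is assigned but never read
Dead: 'n = 32'


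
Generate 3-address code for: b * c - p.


Break into single-operator statements:
t1 = b * c
t2 = t1 - p


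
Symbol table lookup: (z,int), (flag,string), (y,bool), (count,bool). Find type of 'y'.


Lookup 'y' → type bool


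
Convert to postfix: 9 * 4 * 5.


Left to right (same or higher precedence on left)
Postfix: 9 4 * 5 *


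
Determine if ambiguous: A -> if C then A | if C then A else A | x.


dangling else: 'if C then if C then x else x' parses two ways
Ambiguous


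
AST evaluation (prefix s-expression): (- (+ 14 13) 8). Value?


Evaluate inner: (+ 14 13) = 27
Evaluate root: (- 27 8) = 19
Result: 19


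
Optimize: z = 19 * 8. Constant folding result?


19 * 8 = 152 at compile time
Optimized: z = 152


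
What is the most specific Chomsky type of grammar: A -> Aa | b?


Left-linear: every RHS is a terminal or one nonterminal followed by a terminal
Classification: Type 3 (Regular)


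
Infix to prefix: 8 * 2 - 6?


left-to-right (same/higher precedence on left): tree is (- (* 8 2) 6)
Prefix: - * 8 2 6


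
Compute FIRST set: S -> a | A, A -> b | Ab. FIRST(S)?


Per alternative of S: FIRST(a) = {a}; FIRST(A) = {b}
FIRST(S) = {a, b}


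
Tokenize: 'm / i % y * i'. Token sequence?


Scan left to right, longest-match per lexeme
Tokens: ID(m), OP(/), ID(i), OP(%), ID(y), OP(*), ID(i)


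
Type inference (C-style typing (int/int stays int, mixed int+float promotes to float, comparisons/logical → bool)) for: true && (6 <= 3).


Operand types: bool && bool
Rule: logical operators take bool operands and yield bool
Result type: bool


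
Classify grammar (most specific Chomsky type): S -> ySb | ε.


Single nonterminal LHS, but y^n b^n is not regular
Classification: Type 2 (Context-Free)


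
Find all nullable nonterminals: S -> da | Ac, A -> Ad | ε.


A nonterminal is nullable iff some alternative derives ε (directly, or every symbol in it is nullable)
Nullable: {A}


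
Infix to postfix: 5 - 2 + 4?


Left to right (same or higher precedence on left)
Postfix: 5 2 - 4 +


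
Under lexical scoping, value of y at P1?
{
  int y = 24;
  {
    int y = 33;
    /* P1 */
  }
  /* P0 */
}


y declared in the same block as P1
y = 33


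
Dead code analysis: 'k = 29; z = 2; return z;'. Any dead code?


k is assigned but never read
Dead: 'k = 29'


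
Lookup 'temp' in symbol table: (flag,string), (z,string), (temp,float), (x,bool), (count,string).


Lookup 'temp' → type float


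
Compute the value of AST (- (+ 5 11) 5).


Evaluate inner: (+ 5 11) = 16
Evaluate root: (- 16 5) = 11
Result: 11


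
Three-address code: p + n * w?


Break into single-operator statements:
t1 = n * w
t2 = p + t1


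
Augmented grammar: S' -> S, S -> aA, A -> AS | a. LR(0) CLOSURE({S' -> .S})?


Start: S' -> .S
For each item with dot before a nonterminal B, add B -> .γ for every B-production
Closure: [S' -> .S, S -> .aA]


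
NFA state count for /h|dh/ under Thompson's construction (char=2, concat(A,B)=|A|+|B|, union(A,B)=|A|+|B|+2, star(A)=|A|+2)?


Syntax tree has 3 char leaf(s), 1 union(s), 0 star(s)
chars contribute 3×2 = 6; each union adds +2; each star adds +2
Total: 6 + 2 + 0 = 8 states


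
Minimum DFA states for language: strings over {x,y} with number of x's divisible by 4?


Track (count of x) mod 4: states 0..3, accept at 0
Minimal DFA: 4 states


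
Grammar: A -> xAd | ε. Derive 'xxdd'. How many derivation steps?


Derivation: A => xAd => xxAdd => xxdd
Steps: 3


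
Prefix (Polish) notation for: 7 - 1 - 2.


left-to-right (same/higher precedence on left): tree is (- (- 7 1) 2)
Prefix: - - 7 1 2


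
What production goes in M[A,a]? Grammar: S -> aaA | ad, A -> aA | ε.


For [A, a]: 'a' ∈ FIRST(aA)
Entry: A -> aA


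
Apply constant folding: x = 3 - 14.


3 - 14 = -11 at compile time
Optimized: x = -11


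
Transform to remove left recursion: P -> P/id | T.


Left-recursive alternatives: P/id; non-recursive: T
Introduce P': P -> TP', P' -> /idP' | ε


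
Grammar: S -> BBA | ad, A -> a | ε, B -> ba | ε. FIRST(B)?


Per alternative of B: FIRST(ba) = {b}; FIRST(ε) = {ε}
FIRST(B) = {b, ε}


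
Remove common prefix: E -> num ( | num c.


Common prefix: 'num'
Factored: E -> num E', E' -> ( | c


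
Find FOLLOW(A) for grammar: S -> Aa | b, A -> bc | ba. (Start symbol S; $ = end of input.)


$ ∈ FOLLOW(S). For each A -> αBβ: add FIRST(β)\{ε} to FOLLOW(B); if β nullable, add FOLLOW(A).
FOLLOW(A) = {a}
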